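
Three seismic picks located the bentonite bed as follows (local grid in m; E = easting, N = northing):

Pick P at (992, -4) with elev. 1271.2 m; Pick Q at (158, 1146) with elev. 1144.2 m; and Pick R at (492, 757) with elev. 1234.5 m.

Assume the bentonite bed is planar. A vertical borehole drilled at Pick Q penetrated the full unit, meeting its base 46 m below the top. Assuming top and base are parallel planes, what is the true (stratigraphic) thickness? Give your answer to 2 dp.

31.47 m

Let the plane be z = a·E + b·N + c.
Pick Q−Pick P: −834a + 1150b = −127;  Pick R−Pick P: −500a + 761b = −36.7.
Solving gives a = 0.91232, b = 0.55120.
|∇z| = √(a²+b²) = 1.06591, so dip δ = arctan(1.06591) = 46.83°.
True thickness = vertical thickness × cos δ = 46 × cos 46.83° = 31.47 m.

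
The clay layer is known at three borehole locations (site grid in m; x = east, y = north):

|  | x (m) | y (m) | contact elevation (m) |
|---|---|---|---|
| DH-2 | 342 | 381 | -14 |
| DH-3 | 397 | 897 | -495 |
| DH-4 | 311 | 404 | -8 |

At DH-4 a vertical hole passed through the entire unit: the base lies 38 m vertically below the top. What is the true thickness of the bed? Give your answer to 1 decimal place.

Two edge vectors: DH-2→DH-3 = (55, 516, -481), DH-2→DH-4 = (-31, 23, 6).
Normal n = (DH-2→DH-3) × (DH-2→DH-4) = (14159, 14581, 17261).
So ∂z/∂x = −n_x/n_z = −0.82029 and ∂z/∂y = −n_y/n_z = −0.84474.
|∇z| = √(a²+b²) = 1.17748, so dip δ = arctan(1.17748) = 49.66°.
True thickness = vertical thickness × cos δ = 38 × cos 49.66° = 24.6 m.

24.6 m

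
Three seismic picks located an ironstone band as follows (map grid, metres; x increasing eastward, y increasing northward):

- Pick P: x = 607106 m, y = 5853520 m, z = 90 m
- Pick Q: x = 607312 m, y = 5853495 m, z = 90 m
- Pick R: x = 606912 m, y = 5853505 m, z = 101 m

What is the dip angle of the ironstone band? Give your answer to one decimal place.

16.0°

Two edge vectors: Pick P→Pick Q = (206, -25, 0), Pick P→Pick R = (-194, -15, 11).
Normal n = (Pick P→Pick Q) × (Pick P→Pick R) = (-275, -2266, -7940).
So ∂z/∂x = −n_x/n_z = −0.03463 and ∂z/∂y = −n_y/n_z = −0.28539.
Gradient magnitude |∇z| = √(a² + b²) = √(0.00120 + 0.08145) = 0.28748.
True dip = arctan(0.28748) = 16.0°, dipping toward N (azimuth ≈ 007°).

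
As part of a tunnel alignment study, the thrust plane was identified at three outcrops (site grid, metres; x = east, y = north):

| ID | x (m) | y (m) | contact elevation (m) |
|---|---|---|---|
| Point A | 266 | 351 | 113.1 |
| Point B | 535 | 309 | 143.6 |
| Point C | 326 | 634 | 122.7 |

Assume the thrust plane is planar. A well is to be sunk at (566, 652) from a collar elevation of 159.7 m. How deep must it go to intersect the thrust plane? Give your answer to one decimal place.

9.3 m

Let the plane be z = a·x + b·y + c.
Point B−Point A: 269a − 42b = 30.5;  Point C−Point A: 60a + 283b = 9.6.
Solving gives a = 0.11488, b = 0.00957.
Then c = 113.1 − a·266 − b·351 = 79.18.
At (566, 652): z_contact = 65.02 + 6.24 + 79.18 = 150.44 m.
Depth below ground = 159.7 − 150.44 = 9.3 m.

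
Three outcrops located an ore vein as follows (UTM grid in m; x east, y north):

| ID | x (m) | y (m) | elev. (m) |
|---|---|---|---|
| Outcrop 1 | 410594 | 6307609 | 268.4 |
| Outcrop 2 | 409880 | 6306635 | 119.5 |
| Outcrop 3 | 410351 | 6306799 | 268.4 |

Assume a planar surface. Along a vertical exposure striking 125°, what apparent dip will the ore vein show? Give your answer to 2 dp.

19.29°

Two edge vectors: Outcrop 1→Outcrop 2 = (-714, -974, -148.9), Outcrop 1→Outcrop 3 = (-243, -810, 0).
Normal n = (Outcrop 1→Outcrop 2) × (Outcrop 1→Outcrop 3) = (-120609, 36182.7, 341658).
So ∂z/∂x = −n_x/n_z = 0.35301 and ∂z/∂y = −n_y/n_z = −0.10590.
Unit vector along 125° is (sin 125°, cos 125°) = (0.8192, -0.5736).
Slope in that direction = a·(0.8192) + b·(-0.5736) = 0.34991.
Apparent dip = arctan|0.34991| = 19.29° (true dip is 20.2°, so apparent ≤ true as expected).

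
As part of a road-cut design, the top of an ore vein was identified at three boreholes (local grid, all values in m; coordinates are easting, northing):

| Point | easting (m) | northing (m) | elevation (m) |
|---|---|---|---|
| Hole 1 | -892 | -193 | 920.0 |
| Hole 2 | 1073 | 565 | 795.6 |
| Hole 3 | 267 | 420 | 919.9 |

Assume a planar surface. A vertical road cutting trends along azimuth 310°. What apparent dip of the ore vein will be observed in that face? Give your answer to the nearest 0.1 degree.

24.8°

Let the plane be z = a·easting + b·northing + c.
Hole 2−Hole 1: 1965a + 758b = −124.4;  Hole 3−Hole 1: 1159a + 613b = −0.1.
Solving gives a = −0.23367, b = 0.44163.
Unit vector along 310° is (sin 310°, cos 310°) = (-0.7660, 0.6428).
Slope in that direction = a·(-0.7660) + b·(0.6428) = 0.46288.
Apparent dip = arctan|0.46288| = 24.8° (true dip is 26.5°, so apparent ≤ true as expected).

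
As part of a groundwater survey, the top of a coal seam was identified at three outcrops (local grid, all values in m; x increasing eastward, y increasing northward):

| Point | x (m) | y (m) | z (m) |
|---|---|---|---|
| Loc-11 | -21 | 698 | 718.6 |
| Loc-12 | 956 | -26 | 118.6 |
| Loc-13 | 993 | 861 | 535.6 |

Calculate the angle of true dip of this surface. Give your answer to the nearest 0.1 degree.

28.6°

Two edge vectors: Loc-11→Loc-12 = (977, -724, -600), Loc-11→Loc-13 = (1014, 163, -183).
Normal n = (Loc-11→Loc-12) × (Loc-11→Loc-13) = (230292, -429609, 893387).
So ∂z/∂x = −n_x/n_z = −0.25777 and ∂z/∂y = −n_y/n_z = 0.48088.
Gradient magnitude |∇z| = √(a² + b²) = √(0.06645 + 0.23124) = 0.54561.
True dip = arctan(0.54561) = 28.6°, dipping toward SSE (azimuth ≈ 152°).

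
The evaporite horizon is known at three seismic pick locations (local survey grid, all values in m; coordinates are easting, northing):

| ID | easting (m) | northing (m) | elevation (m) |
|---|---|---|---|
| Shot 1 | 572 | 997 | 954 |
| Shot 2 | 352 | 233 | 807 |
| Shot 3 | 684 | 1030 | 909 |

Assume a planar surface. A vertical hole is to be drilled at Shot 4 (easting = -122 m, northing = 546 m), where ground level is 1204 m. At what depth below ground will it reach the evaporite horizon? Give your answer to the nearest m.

Two edge vectors: Shot 1→Shot 2 = (-220, -764, -147), Shot 1→Shot 3 = (112, 33, -45).
Normal n = (Shot 1→Shot 2) × (Shot 1→Shot 3) = (39231, -26364, 78308).
So ∂z/∂easting = −n_x/n_z = −0.50098 and ∂z/∂northing = −n_y/n_z = 0.33667.
Intercept c from Shot 1: 954 + 286.56 − 335.66 = 904.90.
At (-122, 546): z_contact = 61.1 + 183.8 + 904.90 = 1149.8 m.
Depth below ground = 1204 − 1149.8 = 54 m.

54 m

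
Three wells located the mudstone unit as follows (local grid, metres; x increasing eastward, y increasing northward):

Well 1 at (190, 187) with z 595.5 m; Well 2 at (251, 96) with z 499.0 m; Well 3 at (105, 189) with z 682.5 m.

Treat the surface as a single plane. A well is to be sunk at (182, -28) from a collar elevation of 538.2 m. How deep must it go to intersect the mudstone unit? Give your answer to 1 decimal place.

16.4 m

Let the plane be z = a·x + b·y + c.
Well 2−Well 1: 61a − 91b = −96.5;  Well 3−Well 1: −85a + 2b = 87.
Solving gives a = −1.01458, b = 0.38034.
Then c = 595.5 − a·190 − b·187 = 717.15.
At (182, -28): z_contact = −184.65 − 10.65 + 717.15 = 521.84 m.
Depth below ground = 538.2 − 521.84 = 16.4 m.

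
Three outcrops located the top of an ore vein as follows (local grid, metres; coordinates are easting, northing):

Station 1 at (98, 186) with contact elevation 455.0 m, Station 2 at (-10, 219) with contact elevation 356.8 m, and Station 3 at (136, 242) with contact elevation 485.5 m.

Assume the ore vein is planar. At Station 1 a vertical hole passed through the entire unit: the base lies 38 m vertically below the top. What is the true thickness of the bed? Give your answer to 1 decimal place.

Two edge vectors: Station 1→Station 2 = (-108, 33, -98.2), Station 1→Station 3 = (38, 56, 30.5).
Normal n = (Station 1→Station 2) × (Station 1→Station 3) = (6505.7, -437.6, -7302).
So ∂z/∂easting = −n_x/n_z = 0.89095 and ∂z/∂northing = −n_y/n_z = −0.05993.
|∇z| = √(a²+b²) = 0.89296, so dip δ = arctan(0.89296) = 41.76°.
True thickness = vertical thickness × cos δ = 38 × cos 41.76° = 28.3 m.

28.3 m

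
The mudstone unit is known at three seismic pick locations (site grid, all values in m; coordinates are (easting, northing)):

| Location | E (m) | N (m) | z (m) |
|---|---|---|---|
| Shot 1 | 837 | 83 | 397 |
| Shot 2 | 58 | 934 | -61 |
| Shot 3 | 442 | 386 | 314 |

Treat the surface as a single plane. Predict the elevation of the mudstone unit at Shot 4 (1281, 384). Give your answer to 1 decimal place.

Two edge vectors: Shot 1→Shot 2 = (-779, 851, -458), Shot 1→Shot 3 = (-395, 303, -83).
Normal n = (Shot 1→Shot 2) × (Shot 1→Shot 3) = (68141, 116253, 100108).
So ∂z/∂E = −n_x/n_z = −0.680675 and ∂z/∂N = −n_y/n_z = −1.161276.
Intercept c from Shot 1: 397 + 569.72 + 96.39 = 1063.11.
At (1281, 384): z = −871.9 − 445.9 + 1063.11 = -254.8 m.

-254.8 m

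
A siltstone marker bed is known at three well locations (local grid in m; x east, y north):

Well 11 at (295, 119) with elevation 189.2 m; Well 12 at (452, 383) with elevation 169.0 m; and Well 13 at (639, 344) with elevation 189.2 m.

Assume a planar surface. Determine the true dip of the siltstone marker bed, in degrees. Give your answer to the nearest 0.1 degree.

Two edge vectors: Well 11→Well 12 = (157, 264, -20.2), Well 11→Well 13 = (344, 225, 0).
Normal n = (Well 11→Well 12) × (Well 11→Well 13) = (4545, -6948.8, -55491).
So ∂z/∂x = −n_x/n_z = 0.08191 and ∂z/∂y = −n_y/n_z = −0.12522.
Gradient magnitude |∇z| = √(a² + b²) = √(0.00671 + 0.01568) = 0.14963.
True dip = arctan(0.14963) = 8.5°, dipping toward NNW (azimuth ≈ 327°).

8.5°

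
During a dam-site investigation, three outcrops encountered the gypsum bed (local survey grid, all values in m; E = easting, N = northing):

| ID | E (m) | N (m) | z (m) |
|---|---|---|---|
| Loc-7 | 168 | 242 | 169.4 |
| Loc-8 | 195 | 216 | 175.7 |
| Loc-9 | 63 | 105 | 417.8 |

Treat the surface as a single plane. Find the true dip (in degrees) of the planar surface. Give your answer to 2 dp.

Let the plane be z = a·E + b·N + c.
Loc-8−Loc-7: 27a − 26b = 6.3;  Loc-9−Loc-7: −105a − 137b = 248.4.
Solving gives a = −0.87032, b = −1.14610.
Gradient magnitude |∇z| = √(a² + b²) = √(0.75746 + 1.31355) = 1.43910.
True dip = arctan(1.43910) = 55.21°, dipping toward NE (azimuth ≈ 037°).

55.21°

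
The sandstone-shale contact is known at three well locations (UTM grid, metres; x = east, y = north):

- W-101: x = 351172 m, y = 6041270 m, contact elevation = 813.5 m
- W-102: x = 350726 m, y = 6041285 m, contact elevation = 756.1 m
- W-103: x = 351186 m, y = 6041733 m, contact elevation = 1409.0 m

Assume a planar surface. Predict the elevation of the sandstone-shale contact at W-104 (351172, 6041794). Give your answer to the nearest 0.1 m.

Two edge vectors: W-101→W-102 = (-446, 15, -57.4), W-101→W-103 = (14, 463, 595.5).
Normal n = (W-101→W-102) × (W-101→W-103) = (35508.7, 264789.4, -206708).
So ∂z/∂x = −n_x/n_z = 0.171781934 and ∂z/∂y = −n_y/n_z = 1.280982836.
Intercept c from W-101: 813.5 − 60325.01 − 7738763.18 = −7798274.68.
At (351172, 6041794): z = 60325.0 + 7739434.4 − 7798274.68 = 1484.7 m.

1484.7 m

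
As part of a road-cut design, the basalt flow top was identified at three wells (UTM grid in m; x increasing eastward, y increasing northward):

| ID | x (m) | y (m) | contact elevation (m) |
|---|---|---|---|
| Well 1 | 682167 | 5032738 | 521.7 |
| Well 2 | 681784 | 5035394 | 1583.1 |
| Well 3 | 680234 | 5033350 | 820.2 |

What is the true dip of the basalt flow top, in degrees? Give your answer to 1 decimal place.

Two edge vectors: Well 1→Well 2 = (-383, 2656, 1061.4), Well 1→Well 3 = (-1933, 612, 298.5).
Normal n = (Well 1→Well 2) × (Well 1→Well 3) = (143239.2, -1937360.7, 4899652).
So ∂z/∂x = −n_x/n_z = −0.02923 and ∂z/∂y = −n_y/n_z = 0.39541.
Gradient magnitude |∇z| = √(a² + b²) = √(0.00085 + 0.15635) = 0.39649.
True dip = arctan(0.39649) = 21.6°, dipping toward S (azimuth ≈ 176°).

21.6°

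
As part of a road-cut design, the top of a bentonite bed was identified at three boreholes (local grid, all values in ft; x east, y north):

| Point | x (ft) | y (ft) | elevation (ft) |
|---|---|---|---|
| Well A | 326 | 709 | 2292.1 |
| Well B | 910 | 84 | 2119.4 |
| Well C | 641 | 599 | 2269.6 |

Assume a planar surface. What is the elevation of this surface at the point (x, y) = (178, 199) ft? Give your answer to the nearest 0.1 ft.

Two edge vectors: Well A→Well B = (584, -625, -172.7), Well A→Well C = (315, -110, -22.5).
Normal n = (Well A→Well B) × (Well A→Well C) = (-4934.5, -41260.5, 132635).
So ∂z/∂x = −n_x/n_z = 0.03720 and ∂z/∂y = −n_y/n_z = 0.31108.
Intercept c from Well A: 2292.1 − 12.13 − 220.56 = 2059.41.
At (178, 199): z = 6.6 + 61.9 + 2059.41 = 2127.9 ft.

2127.9 ft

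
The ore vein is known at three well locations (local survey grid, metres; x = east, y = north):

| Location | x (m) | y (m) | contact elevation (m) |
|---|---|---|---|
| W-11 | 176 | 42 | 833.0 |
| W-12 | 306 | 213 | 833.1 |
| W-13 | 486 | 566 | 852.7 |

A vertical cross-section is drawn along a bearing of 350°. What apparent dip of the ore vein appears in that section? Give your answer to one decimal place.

Two edge vectors: W-11→W-12 = (130, 171, 0.1), W-11→W-13 = (310, 524, 19.7).
Normal n = (W-11→W-12) × (W-11→W-13) = (3316.3, -2530, 15110).
So ∂z/∂x = −n_x/n_z = −0.21948 and ∂z/∂y = −n_y/n_z = 0.16744.
Unit vector along 350° is (sin 350°, cos 350°) = (-0.1736, 0.9848).
Slope in that direction = a·(-0.1736) + b·(0.9848) = 0.20301.
Apparent dip = arctan|0.20301| = 11.5° (true dip is 15.4°, so apparent ≤ true as expected).

11.5°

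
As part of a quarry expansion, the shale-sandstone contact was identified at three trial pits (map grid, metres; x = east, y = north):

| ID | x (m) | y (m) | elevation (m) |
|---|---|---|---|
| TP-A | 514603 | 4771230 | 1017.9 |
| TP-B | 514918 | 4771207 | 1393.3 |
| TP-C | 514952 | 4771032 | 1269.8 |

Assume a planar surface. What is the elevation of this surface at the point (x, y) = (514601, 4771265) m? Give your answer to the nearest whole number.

Two edge vectors: TP-A→TP-B = (315, -23, 375.4), TP-A→TP-C = (349, -198, 251.9).
Normal n = (TP-A→TP-B) × (TP-A→TP-C) = (68535.5, 51666.1, -54343).
So ∂z/∂x = −n_x/n_z = 1.26116519 and ∂z/∂y = −n_y/n_z = 0.95074067.
Intercept c from TP-A: 1017.9 − 648999.39 − 4536202.39 = −5184183.88.
At (514601, 4771265): z = 648996.9 + 4536235.7 − 5184183.88 = 1048.7 m.

1049 m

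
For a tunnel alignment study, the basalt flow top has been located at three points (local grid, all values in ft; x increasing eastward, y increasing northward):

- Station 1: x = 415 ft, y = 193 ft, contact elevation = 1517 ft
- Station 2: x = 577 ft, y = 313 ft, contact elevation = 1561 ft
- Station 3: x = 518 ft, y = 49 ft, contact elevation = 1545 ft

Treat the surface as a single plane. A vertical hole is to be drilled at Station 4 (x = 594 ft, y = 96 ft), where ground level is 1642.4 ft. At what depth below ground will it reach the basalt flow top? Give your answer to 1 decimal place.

Let the plane be z = a·x + b·y + c.
Station 2−Station 1: 162a + 120b = 44;  Station 3−Station 1: 103a − 144b = 28.
Solving gives a = 0.27169, b = −0.00011.
Then c = 1517 − a·415 − b·193 = 1404.27.
At (594, 96): z_contact = 161.38 − 0.01 + 1404.27 = 1565.64 ft.
Depth below ground = 1642.4 − 1565.64 = 76.8 ft.

76.8 ft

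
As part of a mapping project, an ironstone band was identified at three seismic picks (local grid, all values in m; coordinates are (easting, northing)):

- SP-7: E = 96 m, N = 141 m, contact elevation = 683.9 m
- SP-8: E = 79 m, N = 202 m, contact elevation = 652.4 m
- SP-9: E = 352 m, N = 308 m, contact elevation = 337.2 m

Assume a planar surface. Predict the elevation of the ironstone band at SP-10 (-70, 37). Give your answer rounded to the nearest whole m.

Let the plane be z = a·E + b·N + c.
SP-8−SP-7: −17a + 61b = −31.5;  SP-9−SP-7: 256a + 167b = −346.7.
Solving gives a = −0.86092, b = −0.75632.
Then c = 683.9 − a·96 − b·141 = 873.19.
At (-70, 37): z = 60.3 − 28.0 + 873.19 = 905.5 m.

905 m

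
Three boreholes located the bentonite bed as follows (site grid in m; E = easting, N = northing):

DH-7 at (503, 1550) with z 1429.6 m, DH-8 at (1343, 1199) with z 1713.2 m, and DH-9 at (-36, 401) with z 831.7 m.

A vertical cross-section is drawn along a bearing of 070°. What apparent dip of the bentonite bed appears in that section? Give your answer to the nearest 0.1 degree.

28.4°

Let the plane be z = a·E + b·N + c.
DH-8−DH-7: 840a − 351b = 283.6;  DH-9−DH-7: −539a − 1149b = −597.9.
Solving gives a = 0.46409, b = 0.30266.
Unit vector along 070° is (sin 70°, cos 70°) = (0.9397, 0.3420).
Slope in that direction = a·(0.9397) + b·(0.3420) = 0.53962.
Apparent dip = arctan|0.53962| = 28.4° (true dip is 29.0°, so apparent ≤ true as expected).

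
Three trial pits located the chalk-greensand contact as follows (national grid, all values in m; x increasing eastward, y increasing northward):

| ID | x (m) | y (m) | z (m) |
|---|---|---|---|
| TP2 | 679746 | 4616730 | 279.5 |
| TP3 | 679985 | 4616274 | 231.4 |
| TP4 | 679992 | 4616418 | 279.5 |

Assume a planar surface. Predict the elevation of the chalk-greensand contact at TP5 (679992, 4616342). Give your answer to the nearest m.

256 m

Two edge vectors: TP2→TP3 = (239, -456, -48.1), TP2→TP4 = (246, -312, 0).
Normal n = (TP2→TP3) × (TP2→TP4) = (-15007.2, -11832.6, 37608).
So ∂z/∂x = −n_x/n_z = 0.39904276 and ∂z/∂y = −n_y/n_z = 0.31462987.
Intercept c from TP2: 279.5 − 271247.72 − 1452561.14 = −1723529.36.
At (679992, 4616342): z = 271345.9 + 1452439.1 − 1723529.36 = 255.6 m.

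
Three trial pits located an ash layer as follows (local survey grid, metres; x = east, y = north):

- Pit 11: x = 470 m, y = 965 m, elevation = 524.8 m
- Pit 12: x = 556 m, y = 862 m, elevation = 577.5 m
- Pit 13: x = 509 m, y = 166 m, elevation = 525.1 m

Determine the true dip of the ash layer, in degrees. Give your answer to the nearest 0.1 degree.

33.1°

Let the plane be z = a·x + b·y + c.
Pit 12−Pit 11: 86a − 103b = 52.7;  Pit 13−Pit 11: 39a − 799b = 0.3.
Solving gives a = 0.65036, b = 0.03137.
Gradient magnitude |∇z| = √(a² + b²) = √(0.42297 + 0.00098) = 0.65112.
True dip = arctan(0.65112) = 33.1°, dipping toward W (azimuth ≈ 267°).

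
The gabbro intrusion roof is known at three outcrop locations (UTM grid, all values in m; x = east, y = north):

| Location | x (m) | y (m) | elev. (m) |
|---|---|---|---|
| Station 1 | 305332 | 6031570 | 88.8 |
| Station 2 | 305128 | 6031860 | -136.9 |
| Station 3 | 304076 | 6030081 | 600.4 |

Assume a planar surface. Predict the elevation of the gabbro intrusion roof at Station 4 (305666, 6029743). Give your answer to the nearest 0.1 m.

1243.4 m

Let the plane be z = a·x + b·y + c.
Station 2−Station 1: −204a + 290b = −225.7;  Station 3−Station 1: −1256a − 1489b = 511.6.
Solving gives a = 0.280994647, b = −0.580610662.
Then c = 88.8 − a·305332 − b·6031570 = 3416286.00.
At (305666, 6029743): z = 85890.5 − 3500933.1 + 3416286.00 = 1243.4 m.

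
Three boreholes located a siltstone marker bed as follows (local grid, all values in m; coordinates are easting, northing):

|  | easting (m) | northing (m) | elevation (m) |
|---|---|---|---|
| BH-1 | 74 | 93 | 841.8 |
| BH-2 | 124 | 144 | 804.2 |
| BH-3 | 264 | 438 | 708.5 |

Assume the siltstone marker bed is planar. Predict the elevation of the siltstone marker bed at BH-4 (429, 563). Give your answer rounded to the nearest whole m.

582 m

Two edge vectors: BH-1→BH-2 = (50, 51, -37.6), BH-1→BH-3 = (190, 345, -133.3).
Normal n = (BH-1→BH-2) × (BH-1→BH-3) = (6173.7, -479, 7560).
So ∂z/∂easting = −n_x/n_z = −0.81663 and ∂z/∂northing = −n_y/n_z = 0.06336.
Intercept c from BH-1: 841.8 + 60.43 − 5.89 = 896.34.
At (429, 563): z = −350.3 + 35.7 + 896.34 = 581.7 m.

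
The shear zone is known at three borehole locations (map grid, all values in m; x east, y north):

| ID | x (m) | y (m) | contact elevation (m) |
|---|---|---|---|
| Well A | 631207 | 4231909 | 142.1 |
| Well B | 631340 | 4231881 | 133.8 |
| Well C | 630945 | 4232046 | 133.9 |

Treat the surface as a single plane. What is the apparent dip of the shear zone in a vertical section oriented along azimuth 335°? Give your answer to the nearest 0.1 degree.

12.3°

Two edge vectors: Well A→Well B = (133, -28, -8.3), Well A→Well C = (-262, 137, -8.2).
Normal n = (Well A→Well B) × (Well A→Well C) = (1366.7, 3265.2, 10885).
So ∂z/∂x = −n_x/n_z = −0.12556 and ∂z/∂y = −n_y/n_z = −0.29997.
Unit vector along 335° is (sin 335°, cos 335°) = (-0.4226, 0.9063).
Slope in that direction = a·(-0.4226) + b·(0.9063) = −0.21880.
Apparent dip = arctan|0.21880| = 12.3° (true dip is 18.0°, so apparent ≤ true as expected).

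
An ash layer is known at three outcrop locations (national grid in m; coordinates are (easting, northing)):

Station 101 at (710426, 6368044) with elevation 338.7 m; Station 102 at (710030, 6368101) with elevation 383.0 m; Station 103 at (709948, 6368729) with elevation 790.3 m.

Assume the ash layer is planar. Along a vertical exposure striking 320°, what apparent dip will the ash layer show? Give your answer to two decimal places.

Let the plane be z = a·E + b·N + c.
Station 102−Station 101: −396a + 57b = 44.3;  Station 103−Station 101: −478a + 685b = 451.6.
Solving gives a = −0.01887, b = 0.64610.
Unit vector along 320° is (sin 320°, cos 320°) = (-0.6428, 0.7660).
Slope in that direction = a·(-0.6428) + b·(0.7660) = 0.50707.
Apparent dip = arctan|0.50707| = 26.89° (true dip is 32.9°, so apparent ≤ true as expected).

26.89°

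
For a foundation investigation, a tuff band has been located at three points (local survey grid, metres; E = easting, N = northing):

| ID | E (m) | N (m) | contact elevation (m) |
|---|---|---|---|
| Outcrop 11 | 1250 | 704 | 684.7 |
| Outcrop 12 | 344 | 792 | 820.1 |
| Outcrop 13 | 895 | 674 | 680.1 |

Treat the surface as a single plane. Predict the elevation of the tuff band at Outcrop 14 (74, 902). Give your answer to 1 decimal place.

935.4 m

Two edge vectors: Outcrop 11→Outcrop 12 = (-906, 88, 135.4), Outcrop 11→Outcrop 13 = (-355, -30, -4.6).
Normal n = (Outcrop 11→Outcrop 12) × (Outcrop 11→Outcrop 13) = (3657.2, -52234.6, 58420).
So ∂z/∂E = −n_x/n_z = −0.062602 and ∂z/∂N = −n_y/n_z = 0.894122.
Intercept c from Outcrop 11: 684.7 + 78.25 − 629.46 = 133.49.
At (74, 902): z = −4.6 + 806.5 + 133.49 = 935.4 m.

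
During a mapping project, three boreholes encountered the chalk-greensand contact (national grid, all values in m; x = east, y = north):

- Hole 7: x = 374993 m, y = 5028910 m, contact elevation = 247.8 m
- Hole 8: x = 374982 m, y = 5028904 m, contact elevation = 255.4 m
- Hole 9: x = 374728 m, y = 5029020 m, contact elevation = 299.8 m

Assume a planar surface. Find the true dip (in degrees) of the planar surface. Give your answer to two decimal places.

33.36°

Two edge vectors: Hole 7→Hole 8 = (-11, -6, 7.6), Hole 7→Hole 9 = (-265, 110, 52).
Normal n = (Hole 7→Hole 8) × (Hole 7→Hole 9) = (-1148, -1442, -2800).
So ∂z/∂x = −n_x/n_z = −0.41000 and ∂z/∂y = −n_y/n_z = −0.51500.
Gradient magnitude |∇z| = √(a² + b²) = √(0.16810 + 0.26522) = 0.65827.
True dip = arctan(0.65827) = 33.36°, dipping toward NE (azimuth ≈ 039°).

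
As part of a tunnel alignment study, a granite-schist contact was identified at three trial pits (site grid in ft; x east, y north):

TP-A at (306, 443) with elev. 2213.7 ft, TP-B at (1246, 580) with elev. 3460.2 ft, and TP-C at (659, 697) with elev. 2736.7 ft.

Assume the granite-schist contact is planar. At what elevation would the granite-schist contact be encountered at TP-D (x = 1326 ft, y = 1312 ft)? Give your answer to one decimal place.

Two edge vectors: TP-A→TP-B = (940, 137, 1246.5), TP-A→TP-C = (353, 254, 523).
Normal n = (TP-A→TP-B) × (TP-A→TP-C) = (-244960, -51605.5, 190399).
So ∂z/∂x = −n_x/n_z = 1.286561 and ∂z/∂y = −n_y/n_z = 0.271039.
Intercept c from TP-A: 2213.7 − 393.69 − 120.07 = 1699.94.
At (1326, 1312): z = 1706.0 + 355.6 + 1699.94 = 3761.5 ft.

3761.5 ft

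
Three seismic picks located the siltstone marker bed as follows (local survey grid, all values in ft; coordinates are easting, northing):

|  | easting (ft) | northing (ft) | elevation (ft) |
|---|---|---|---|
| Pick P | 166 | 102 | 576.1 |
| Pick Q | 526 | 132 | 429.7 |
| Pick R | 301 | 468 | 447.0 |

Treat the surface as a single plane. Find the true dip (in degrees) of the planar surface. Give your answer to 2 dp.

Let the plane be z = a·easting + b·northing + c.
Pick Q−Pick P: 360a + 30b = −146.4;  Pick R−Pick P: 135a + 366b = −129.1.
Solving gives a = −0.38924, b = −0.20916.
Gradient magnitude |∇z| = √(a² + b²) = √(0.15151 + 0.04375) = 0.44188.
True dip = arctan(0.44188) = 23.84°, dipping toward ENE (azimuth ≈ 062°).

23.84°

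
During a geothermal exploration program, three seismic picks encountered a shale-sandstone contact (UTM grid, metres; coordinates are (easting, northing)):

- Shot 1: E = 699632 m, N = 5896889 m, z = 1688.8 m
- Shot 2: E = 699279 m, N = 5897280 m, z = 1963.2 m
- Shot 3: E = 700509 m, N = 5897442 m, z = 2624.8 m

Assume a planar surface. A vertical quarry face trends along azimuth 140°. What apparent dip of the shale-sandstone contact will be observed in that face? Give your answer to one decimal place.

Two edge vectors: Shot 1→Shot 2 = (-353, 391, 274.4), Shot 1→Shot 3 = (877, 553, 936).
Normal n = (Shot 1→Shot 2) × (Shot 1→Shot 3) = (214232.8, 571056.8, -538116).
So ∂z/∂E = −n_x/n_z = 0.39812 and ∂z/∂N = −n_y/n_z = 1.06122.
Unit vector along 140° is (sin 140°, cos 140°) = (0.6428, -0.7660).
Slope in that direction = a·(0.6428) + b·(-0.7660) = −0.55703.
Apparent dip = arctan|0.55703| = 29.1° (true dip is 48.6°, so apparent ≤ true as expected).

29.1°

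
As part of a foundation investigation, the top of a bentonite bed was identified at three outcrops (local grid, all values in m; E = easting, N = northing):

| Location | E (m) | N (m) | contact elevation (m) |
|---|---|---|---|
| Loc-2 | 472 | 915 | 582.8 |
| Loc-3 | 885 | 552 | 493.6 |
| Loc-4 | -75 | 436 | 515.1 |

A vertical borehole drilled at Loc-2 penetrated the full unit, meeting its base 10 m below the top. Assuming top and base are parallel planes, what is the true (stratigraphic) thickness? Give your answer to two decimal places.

9.81 m

Let the plane be z = a·E + b·N + c.
Loc-3−Loc-2: 413a − 363b = −89.2;  Loc-4−Loc-2: −547a − 479b = −67.7.
Solving gives a = −0.04579, b = 0.19363.
|∇z| = √(a²+b²) = 0.19897, so dip δ = arctan(0.19897) = 11.25°.
True thickness = vertical thickness × cos δ = 10 × cos 11.25° = 9.81 m.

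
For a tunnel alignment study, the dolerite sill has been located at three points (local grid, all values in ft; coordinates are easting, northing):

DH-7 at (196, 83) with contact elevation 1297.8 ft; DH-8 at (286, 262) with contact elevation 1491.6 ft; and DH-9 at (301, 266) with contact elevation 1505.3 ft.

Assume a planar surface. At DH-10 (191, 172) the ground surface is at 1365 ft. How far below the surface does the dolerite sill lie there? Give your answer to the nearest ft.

Let the plane be z = a·easting + b·northing + c.
DH-8−DH-7: 90a + 179b = 193.8;  DH-9−DH-7: 105a + 183b = 207.5.
Solving gives a = 0.72133, b = 0.72000.
Then c = 1297.8 − a·196 − b·83 = 1096.66.
At (191, 172): z_contact = 137.8 + 123.8 + 1096.66 = 1358.3 ft.
Depth below ground = 1365 − 1358.3 = 7 ft.

7 ft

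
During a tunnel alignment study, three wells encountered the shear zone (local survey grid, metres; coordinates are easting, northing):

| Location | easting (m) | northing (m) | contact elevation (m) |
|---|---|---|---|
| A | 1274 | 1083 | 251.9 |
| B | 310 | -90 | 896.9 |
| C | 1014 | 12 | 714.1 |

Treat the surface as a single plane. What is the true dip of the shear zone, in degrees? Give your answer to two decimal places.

Let the plane be z = a·easting + b·northing + c.
B−A: −964a − 1173b = 645;  C−A: −260a − 1071b = 462.2.
Solving gives a = −0.20432, b = −0.38196.
Gradient magnitude |∇z| = √(a² + b²) = √(0.04175 + 0.14589) = 0.43317.
True dip = arctan(0.43317) = 23.42°, dipping toward NNE (azimuth ≈ 028°).

23.42°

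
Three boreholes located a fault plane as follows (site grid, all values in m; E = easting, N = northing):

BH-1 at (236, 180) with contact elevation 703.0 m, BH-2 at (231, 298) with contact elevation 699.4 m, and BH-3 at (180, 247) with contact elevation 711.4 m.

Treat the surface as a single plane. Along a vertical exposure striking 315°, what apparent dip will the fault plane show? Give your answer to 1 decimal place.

6.4°

Let the plane be z = a·E + b·N + c.
BH-2−BH-1: −5a + 118b = −3.6;  BH-3−BH-1: −56a + 67b = 8.4.
Solving gives a = −0.19646, b = −0.03883.
Unit vector along 315° is (sin 315°, cos 315°) = (-0.7071, 0.7071).
Slope in that direction = a·(-0.7071) + b·(0.7071) = 0.11146.
Apparent dip = arctan|0.11146| = 6.4° (true dip is 11.3°, so apparent ≤ true as expected).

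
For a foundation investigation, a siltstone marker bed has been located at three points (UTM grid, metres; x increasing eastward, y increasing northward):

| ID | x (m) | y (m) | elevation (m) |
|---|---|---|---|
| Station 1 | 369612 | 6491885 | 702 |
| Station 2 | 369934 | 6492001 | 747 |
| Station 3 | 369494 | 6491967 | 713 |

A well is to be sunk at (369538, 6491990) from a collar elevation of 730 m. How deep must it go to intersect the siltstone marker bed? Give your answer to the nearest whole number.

9 m

Two edge vectors: Station 1→Station 2 = (322, 116, 45), Station 1→Station 3 = (-118, 82, 11).
Normal n = (Station 1→Station 2) × (Station 1→Station 3) = (-2414, -8852, 40092).
So ∂z/∂x = −n_x/n_z = 0.06021151 and ∂z/∂y = −n_y/n_z = 0.22079218.
Intercept c from Station 1: 702 − 22254.90 − 1433357.43 = −1454910.33.
At (369538, 6491990): z_contact = 22250.4 + 1433380.6 − 1454910.33 = 720.7 m.
Depth below ground = 730 − 720.7 = 9 m.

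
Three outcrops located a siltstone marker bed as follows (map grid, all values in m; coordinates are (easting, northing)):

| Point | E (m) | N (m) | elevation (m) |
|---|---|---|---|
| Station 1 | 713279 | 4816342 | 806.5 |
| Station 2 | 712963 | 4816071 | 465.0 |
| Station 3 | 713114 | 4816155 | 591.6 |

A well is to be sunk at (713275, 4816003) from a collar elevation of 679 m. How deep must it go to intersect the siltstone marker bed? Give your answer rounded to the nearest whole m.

Let the plane be z = a·E + b·N + c.
Station 2−Station 1: −316a − 271b = −341.5;  Station 3−Station 1: −165a − 187b = −214.9.
Solving gives a = 0.39108298, b = 0.80412464.
Then c = 806.5 − a·713279 − b·4816342 = −4151084.07.
At (713275, 4816003): z_contact = 278949.7 + 3872666.7 − 4151084.07 = 532.3 m.
Depth below ground = 679 − 532.3 = 147 m.

147 m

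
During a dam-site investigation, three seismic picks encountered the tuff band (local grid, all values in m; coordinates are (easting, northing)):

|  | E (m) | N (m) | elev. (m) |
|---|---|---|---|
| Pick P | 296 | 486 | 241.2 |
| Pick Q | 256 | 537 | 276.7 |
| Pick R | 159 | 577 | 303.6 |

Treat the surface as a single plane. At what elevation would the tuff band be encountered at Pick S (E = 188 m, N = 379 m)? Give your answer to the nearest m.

164 m

Let the plane be z = a·E + b·N + c.
Pick Q−Pick P: −40a + 51b = 35.5;  Pick R−Pick P: −137a + 91b = 62.4.
Solving gives a = 0.01437, b = 0.70735.
Then c = 241.2 − a·296 − b·486 = −106.83.
At (188, 379): z = 2.7 + 268.1 − 106.83 = 164.0 m.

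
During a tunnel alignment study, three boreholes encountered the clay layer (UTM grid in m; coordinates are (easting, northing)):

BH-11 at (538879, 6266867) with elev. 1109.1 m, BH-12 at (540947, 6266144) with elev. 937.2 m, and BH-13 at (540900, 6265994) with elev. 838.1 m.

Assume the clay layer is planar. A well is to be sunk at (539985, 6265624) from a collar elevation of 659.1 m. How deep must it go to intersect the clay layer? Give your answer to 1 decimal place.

171.9 m

Two edge vectors: BH-11→BH-12 = (2068, -723, -171.9), BH-11→BH-13 = (2021, -873, -271).
Normal n = (BH-11→BH-12) × (BH-11→BH-13) = (45864.3, 213018.1, -344181).
So ∂z/∂E = −n_x/n_z = 0.133256339 and ∂z/∂N = −n_y/n_z = 0.618913014.
Intercept c from BH-11: 1109.1 − 71809.04 − 3878645.54 = −3949345.48.
At (539985, 6265624): z_contact = 71956.42 + 3877876.23 − 3949345.48 = 487.17 m.
Depth below ground = 659.1 − 487.17 = 171.9 m.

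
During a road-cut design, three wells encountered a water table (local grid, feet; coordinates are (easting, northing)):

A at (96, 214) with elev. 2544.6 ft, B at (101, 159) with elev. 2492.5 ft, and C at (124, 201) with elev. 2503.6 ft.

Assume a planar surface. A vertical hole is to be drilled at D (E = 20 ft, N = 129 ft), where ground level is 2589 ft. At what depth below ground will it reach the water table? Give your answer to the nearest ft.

35 ft

Let the plane be z = a·E + b·N + c.
B−A: 5a − 55b = −52.1;  C−A: 28a − 13b = −41.
Solving gives a = −1.06963, b = 0.85003.
Then c = 2544.6 − a·96 − b·214 = 2465.38.
At (20, 129): z_contact = −21.4 + 109.7 + 2465.38 = 2553.6 ft.
Depth below ground = 2589 − 2553.6 = 35 ft.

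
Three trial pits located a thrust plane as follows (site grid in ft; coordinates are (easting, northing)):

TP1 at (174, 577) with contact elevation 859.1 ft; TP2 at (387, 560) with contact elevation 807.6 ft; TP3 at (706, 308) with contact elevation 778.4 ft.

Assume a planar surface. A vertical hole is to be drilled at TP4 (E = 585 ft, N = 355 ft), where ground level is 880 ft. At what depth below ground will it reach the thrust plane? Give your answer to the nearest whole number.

Let the plane be z = a·E + b·N + c.
TP2−TP1: 213a − 17b = −51.5;  TP3−TP1: 532a − 269b = −80.7.
Solving gives a = −0.25867, b = −0.21157.
Then c = 859.1 − a·174 − b·577 = 1026.18.
At (585, 355): z_contact = −151.3 − 75.1 + 1026.18 = 799.8 ft.
Depth below ground = 880 − 799.8 = 80 ft.

80 ft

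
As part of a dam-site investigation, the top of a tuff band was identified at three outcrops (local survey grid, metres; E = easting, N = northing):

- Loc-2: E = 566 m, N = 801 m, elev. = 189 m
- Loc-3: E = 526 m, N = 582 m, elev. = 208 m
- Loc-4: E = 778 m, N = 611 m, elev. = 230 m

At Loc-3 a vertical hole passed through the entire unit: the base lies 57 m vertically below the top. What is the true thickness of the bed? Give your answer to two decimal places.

56.41 m

Two edge vectors: Loc-2→Loc-3 = (-40, -219, 19), Loc-2→Loc-4 = (212, -190, 41).
Normal n = (Loc-2→Loc-3) × (Loc-2→Loc-4) = (-5369, 5668, 54028).
So ∂z/∂E = −n_x/n_z = 0.09937 and ∂z/∂N = −n_y/n_z = −0.10491.
|∇z| = √(a²+b²) = 0.14450, so dip δ = arctan(0.14450) = 8.22°.
True thickness = vertical thickness × cos δ = 57 × cos 8.22° = 56.41 m.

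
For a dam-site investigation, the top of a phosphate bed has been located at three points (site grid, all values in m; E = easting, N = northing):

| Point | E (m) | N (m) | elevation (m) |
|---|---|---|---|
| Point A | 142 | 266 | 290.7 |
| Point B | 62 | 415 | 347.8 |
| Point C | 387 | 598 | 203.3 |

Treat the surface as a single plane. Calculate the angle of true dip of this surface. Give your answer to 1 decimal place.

Let the plane be z = a·E + b·N + c.
Point B−Point A: −80a + 149b = 57.1;  Point C−Point A: 245a + 332b = −87.4.
Solving gives a = −0.50709, b = 0.11096.
Gradient magnitude |∇z| = √(a² + b²) = √(0.25714 + 0.01231) = 0.51909.
True dip = arctan(0.51909) = 27.4°, dipping toward ESE (azimuth ≈ 102°).

27.4°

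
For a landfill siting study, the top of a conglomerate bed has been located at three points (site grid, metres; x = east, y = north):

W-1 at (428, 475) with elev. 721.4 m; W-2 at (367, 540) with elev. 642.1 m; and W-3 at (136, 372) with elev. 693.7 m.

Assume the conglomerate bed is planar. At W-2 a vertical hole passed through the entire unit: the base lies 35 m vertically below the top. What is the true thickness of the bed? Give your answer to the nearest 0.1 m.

Two edge vectors: W-1→W-2 = (-61, 65, -79.3), W-1→W-3 = (-292, -103, -27.7).
Normal n = (W-1→W-2) × (W-1→W-3) = (-9968.4, 21465.9, 25263).
So ∂z/∂x = −n_x/n_z = 0.39458 and ∂z/∂y = −n_y/n_z = −0.84970.
|∇z| = √(a²+b²) = 0.93685, so dip δ = arctan(0.93685) = 43.13°.
True thickness = vertical thickness × cos δ = 35 × cos 43.13° = 25.5 m.

25.5 m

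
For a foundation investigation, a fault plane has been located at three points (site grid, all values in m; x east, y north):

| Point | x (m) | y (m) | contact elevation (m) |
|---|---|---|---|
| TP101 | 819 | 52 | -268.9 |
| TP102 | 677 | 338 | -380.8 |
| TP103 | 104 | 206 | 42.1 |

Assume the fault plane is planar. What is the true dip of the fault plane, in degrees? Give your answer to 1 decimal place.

41.8°

Let the plane be z = a·x + b·y + c.
TP102−TP101: −142a + 286b = −111.9;  TP103−TP101: −715a + 154b = 311.
Solving gives a = −0.58141, b = −0.67993.
Gradient magnitude |∇z| = √(a² + b²) = √(0.33804 + 0.46231) = 0.89462.
True dip = arctan(0.89462) = 41.8°, dipping toward NE (azimuth ≈ 041°).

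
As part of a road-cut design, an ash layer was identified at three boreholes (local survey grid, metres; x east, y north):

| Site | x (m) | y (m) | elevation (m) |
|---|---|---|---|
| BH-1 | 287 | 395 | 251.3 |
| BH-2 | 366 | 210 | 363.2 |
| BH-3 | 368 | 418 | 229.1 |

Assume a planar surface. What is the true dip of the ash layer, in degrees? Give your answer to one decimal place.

33.0°

Two edge vectors: BH-1→BH-2 = (79, -185, 111.9), BH-1→BH-3 = (81, 23, -22.2).
Normal n = (BH-1→BH-2) × (BH-1→BH-3) = (1533.3, 10817.7, 16802).
So ∂z/∂x = −n_x/n_z = −0.09126 and ∂z/∂y = −n_y/n_z = −0.64383.
Gradient magnitude |∇z| = √(a² + b²) = √(0.00833 + 0.41452) = 0.65027.
True dip = arctan(0.65027) = 33.0°, dipping toward N (azimuth ≈ 008°).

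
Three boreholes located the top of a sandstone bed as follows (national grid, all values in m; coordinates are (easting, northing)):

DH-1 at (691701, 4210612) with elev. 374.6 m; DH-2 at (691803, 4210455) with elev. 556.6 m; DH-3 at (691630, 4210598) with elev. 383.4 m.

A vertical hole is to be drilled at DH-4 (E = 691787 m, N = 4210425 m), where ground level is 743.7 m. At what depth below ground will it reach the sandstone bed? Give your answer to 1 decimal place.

155.6 m

Let the plane be z = a·E + b·N + c.
DH-2−DH-1: 102a − 157b = 182;  DH-3−DH-1: −71a − 14b = 8.8.
Solving gives a = 0.092755467, b = −1.098974155.
Then c = 374.6 − a·691701 − b·4210612 = 4563569.32.
At (691787, 4210425): z_contact = 64167.03 − 4627148.26 + 4563569.32 = 588.09 m.
Depth below ground = 743.7 − 588.09 = 155.6 m.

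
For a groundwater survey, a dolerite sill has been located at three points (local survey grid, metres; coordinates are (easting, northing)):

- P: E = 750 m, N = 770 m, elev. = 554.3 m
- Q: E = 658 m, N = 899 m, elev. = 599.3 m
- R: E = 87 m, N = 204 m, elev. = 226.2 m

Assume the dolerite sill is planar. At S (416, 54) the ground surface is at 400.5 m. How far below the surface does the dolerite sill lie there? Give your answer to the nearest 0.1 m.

Let the plane be z = a·E + b·N + c.
Q−P: −92a + 129b = 45;  R−P: −663a − 566b = −328.1.
Solving gives a = 0.12249, b = 0.43620.
Then c = 554.3 − a·750 − b·770 = 126.56.
At (416, 54): z_contact = 50.96 + 23.55 + 126.56 = 201.07 m.
Depth below ground = 400.5 − 201.07 = 199.4 m.

199.4 m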